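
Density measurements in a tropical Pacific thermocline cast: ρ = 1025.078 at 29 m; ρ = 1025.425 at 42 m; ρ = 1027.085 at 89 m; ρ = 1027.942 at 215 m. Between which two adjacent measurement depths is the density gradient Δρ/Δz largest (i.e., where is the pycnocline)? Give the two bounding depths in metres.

Compute the density gradient over each adjacent pair:
  29–42 m: Δρ/Δz = 0.347/13 = 0.027 kg m⁻⁴
  42–89 m: Δρ/Δz = 1.660/47 = 0.035 kg m⁻⁴
  89–215 m: Δρ/Δz = 0.857/126 = 6.8 × 10⁻³ kg m⁻⁴
The largest gradient is in the 42–89 m interval — the pycnocline.

42–89 m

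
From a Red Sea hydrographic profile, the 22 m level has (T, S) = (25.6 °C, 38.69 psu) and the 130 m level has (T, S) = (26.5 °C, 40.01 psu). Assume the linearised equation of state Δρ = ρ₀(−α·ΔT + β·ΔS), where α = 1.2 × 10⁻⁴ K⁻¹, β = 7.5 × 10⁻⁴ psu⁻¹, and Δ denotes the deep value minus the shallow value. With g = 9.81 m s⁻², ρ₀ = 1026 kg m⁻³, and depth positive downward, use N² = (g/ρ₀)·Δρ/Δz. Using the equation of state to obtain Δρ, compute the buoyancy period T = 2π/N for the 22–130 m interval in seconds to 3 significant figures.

702 s

ΔT = +0.9 K, ΔS = +1.32 psu (deep − shallow).
Δρ/ρ₀ = −αΔT + βΔS = -1.08 × 10⁻⁴ + 9.90 × 10⁻⁴ = 8.82 × 10⁻⁴, so Δρ ≈ 0.9049 kg m⁻³.
N² = (g/ρ₀)·Δρ/Δz = g·(Δρ/ρ₀)/Δz = 9.81 × 8.82 × 10⁻⁴ / 108 = 8.0115 × 10⁻⁵ s⁻².
N = √(8.0115 × 10⁻⁵) = 8.9507 × 10⁻³ rad s⁻¹ → T = 2π/N = 701.98 s ≈ 702 s.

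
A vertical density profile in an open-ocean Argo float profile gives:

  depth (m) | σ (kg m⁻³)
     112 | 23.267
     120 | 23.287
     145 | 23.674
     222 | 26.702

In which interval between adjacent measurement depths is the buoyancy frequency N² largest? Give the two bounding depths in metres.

Compute the density gradient over each adjacent pair:
  112–120 m: Δρ/Δz = 0.020/8 = 2.5 × 10⁻³ kg m⁻⁴
  120–145 m: Δρ/Δz = 0.387/25 = 0.015 kg m⁻⁴
  145–222 m: Δρ/Δz = 3.028/77 = 0.039 kg m⁻⁴
The largest gradient is in the 145–222 m interval — the pycnocline.

145–222 m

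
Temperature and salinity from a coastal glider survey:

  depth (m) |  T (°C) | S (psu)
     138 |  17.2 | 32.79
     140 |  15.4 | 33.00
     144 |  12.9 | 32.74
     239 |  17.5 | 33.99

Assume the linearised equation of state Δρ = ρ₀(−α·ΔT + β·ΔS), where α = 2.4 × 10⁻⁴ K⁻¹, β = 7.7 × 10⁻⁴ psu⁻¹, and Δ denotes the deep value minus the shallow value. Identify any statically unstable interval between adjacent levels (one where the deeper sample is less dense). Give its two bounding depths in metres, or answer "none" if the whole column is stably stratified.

Evaluate Δρ/ρ₀ = −αΔT + βΔS across each adjacent pair:
  138–140 m: −αΔT+βΔS = −(2.4 × 10⁻⁴)(-1.8)+(7.7 × 10⁻⁴)(+0.21) = 5.9 × 10⁻⁴ → stable
  140–144 m: −αΔT+βΔS = −(2.4 × 10⁻⁴)(-2.5)+(7.7 × 10⁻⁴)(-0.26) = 4.0 × 10⁻⁴ → stable
  144–239 m: −αΔT+βΔS = −(2.4 × 10⁻⁴)(+4.6)+(7.7 × 10⁻⁴)(+1.25) = -1.4 × 10⁻⁴ → UNSTABLE
The 144–239 m interval has Δρ < 0: lighter water underlies denser water.

144–239 m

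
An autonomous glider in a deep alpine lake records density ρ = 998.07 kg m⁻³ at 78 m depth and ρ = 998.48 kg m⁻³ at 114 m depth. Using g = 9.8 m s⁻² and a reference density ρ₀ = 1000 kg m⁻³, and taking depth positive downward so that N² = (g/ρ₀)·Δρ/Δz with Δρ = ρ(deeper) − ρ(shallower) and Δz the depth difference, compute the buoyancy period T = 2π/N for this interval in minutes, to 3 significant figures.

9.91 min

Δρ = 998.48 − 998.07 = 0.41 kg m⁻³ over Δz = 114 − 78 = 36 m.
N² = (9.8/1000) × (0.41/36) = 1.1161 × 10⁻⁴ s⁻².
N = √(1.1161 × 10⁻⁴) = 0.010565 rad s⁻¹, so T = 2π/N = 594.72 s = 9.9120 min ≈ 9.91 min.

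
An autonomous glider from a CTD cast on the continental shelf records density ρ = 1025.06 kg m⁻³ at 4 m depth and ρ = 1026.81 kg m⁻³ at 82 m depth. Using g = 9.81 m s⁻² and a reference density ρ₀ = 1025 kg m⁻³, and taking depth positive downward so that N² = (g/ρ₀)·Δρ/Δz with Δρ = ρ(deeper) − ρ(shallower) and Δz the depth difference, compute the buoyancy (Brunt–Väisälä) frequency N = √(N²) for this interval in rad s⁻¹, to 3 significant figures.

0.0147 rad s⁻¹

Δρ = 1026.81 − 1025.06 = 1.75 kg m⁻³ over Δz = 82 − 4 = 78 m.
N² = (9.81/1025) × (1.75/78) = 2.1473 × 10⁻⁴ s⁻².
N = √(2.1473 × 10⁻⁴) = 0.014654 rad s⁻¹ ≈ 0.0147 rad s⁻¹.
Since Δρ > 0 the layer is stably stratified.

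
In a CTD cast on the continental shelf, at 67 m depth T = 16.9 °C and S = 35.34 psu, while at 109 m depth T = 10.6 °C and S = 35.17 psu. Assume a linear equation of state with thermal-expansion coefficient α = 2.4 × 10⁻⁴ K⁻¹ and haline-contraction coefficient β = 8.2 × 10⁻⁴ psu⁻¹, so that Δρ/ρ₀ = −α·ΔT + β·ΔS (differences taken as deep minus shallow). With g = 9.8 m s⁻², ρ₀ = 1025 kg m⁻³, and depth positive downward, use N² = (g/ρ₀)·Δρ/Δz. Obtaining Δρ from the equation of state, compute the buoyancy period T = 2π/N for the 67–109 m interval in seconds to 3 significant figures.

351 s

ΔT = -6.3 K, ΔS = -0.17 psu (deep − shallow).
Δρ/ρ₀ = −αΔT + βΔS = 1.512 × 10⁻³ − 1.394 × 10⁻⁴ = 1.3726 × 10⁻³, so Δρ ≈ 1.407 kg m⁻³.
N² = (g/ρ₀)·Δρ/Δz = g·(Δρ/ρ₀)/Δz = 9.8 × 1.3726 × 10⁻³ / 42 = 3.2027 × 10⁻⁴ s⁻².
N = √(3.2027 × 10⁻⁴) = 0.017896 rad s⁻¹ → T = 2π/N = 351.09 s ≈ 351 s.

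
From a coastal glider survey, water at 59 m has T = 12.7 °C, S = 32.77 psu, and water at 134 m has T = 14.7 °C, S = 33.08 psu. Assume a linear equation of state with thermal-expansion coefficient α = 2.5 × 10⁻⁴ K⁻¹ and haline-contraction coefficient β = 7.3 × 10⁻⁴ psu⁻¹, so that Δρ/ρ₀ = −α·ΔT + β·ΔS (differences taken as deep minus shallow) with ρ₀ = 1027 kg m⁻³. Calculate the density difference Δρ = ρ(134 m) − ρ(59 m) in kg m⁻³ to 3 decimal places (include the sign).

-0.281 kg m⁻³

ΔT = +2.0 K, ΔS = +0.31 psu (deep − shallow).
Δρ/ρ₀ = −(2.5 × 10⁻⁴)(+2.0) + (7.3 × 10⁻⁴)(+0.31) = -2.737 × 10⁻⁴.
Δρ = 1027 × (-2.737 × 10⁻⁴) = -0.281 kg m⁻³.
Negative Δρ: lighter below, statically unstable.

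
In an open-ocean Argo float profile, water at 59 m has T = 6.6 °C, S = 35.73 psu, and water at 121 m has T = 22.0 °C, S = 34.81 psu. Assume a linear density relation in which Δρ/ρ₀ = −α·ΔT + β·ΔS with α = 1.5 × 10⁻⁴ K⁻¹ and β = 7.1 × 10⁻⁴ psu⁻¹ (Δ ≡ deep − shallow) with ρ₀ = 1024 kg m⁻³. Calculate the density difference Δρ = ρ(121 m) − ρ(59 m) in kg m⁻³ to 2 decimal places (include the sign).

ΔT = +15.4 K, ΔS = -0.92 psu (deep − shallow).
Δρ/ρ₀ = −(1.5 × 10⁻⁴)(+15.4) + (7.1 × 10⁻⁴)(-0.92) = -2.9632 × 10⁻³.
Δρ = 1024 × (-2.9632 × 10⁻³) = -3.03 kg m⁻³.
Negative Δρ: lighter below, statically unstable.

-3.03 kg m⁻³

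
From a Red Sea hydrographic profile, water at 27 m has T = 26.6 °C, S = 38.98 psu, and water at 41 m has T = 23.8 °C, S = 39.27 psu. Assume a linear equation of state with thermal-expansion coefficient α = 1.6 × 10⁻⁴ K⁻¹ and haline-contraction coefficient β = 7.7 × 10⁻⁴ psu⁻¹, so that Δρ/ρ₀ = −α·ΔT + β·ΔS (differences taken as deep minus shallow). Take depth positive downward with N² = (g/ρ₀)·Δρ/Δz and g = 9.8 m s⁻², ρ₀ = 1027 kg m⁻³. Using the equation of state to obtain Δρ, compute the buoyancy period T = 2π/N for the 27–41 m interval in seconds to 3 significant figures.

ΔT = -2.8 K, ΔS = +0.29 psu (deep − shallow).
Δρ/ρ₀ = −αΔT + βΔS = 4.48 × 10⁻⁴ + 2.233 × 10⁻⁴ = 6.713 × 10⁻⁴, so Δρ ≈ 0.6894 kg m⁻³.
N² = (g/ρ₀)·Δρ/Δz = g·(Δρ/ρ₀)/Δz = 9.8 × 6.713 × 10⁻⁴ / 14 = 4.6991 × 10⁻⁴ s⁻².
N = √(4.6991 × 10⁻⁴) = 0.021677 rad s⁻¹ → T = 2π/N = 289.85 s ≈ 290 s.

290 s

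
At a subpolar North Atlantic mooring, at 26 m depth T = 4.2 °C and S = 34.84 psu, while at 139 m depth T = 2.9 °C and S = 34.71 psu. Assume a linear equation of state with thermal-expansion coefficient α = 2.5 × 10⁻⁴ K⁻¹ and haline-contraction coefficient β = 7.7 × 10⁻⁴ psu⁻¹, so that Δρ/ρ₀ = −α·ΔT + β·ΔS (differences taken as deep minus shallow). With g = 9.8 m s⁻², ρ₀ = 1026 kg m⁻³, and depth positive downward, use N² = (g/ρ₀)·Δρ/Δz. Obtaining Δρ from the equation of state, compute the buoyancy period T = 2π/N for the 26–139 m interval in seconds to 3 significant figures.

1.42 × 10³ s

ΔT = -1.3 K, ΔS = -0.13 psu (deep − shallow).
Δρ/ρ₀ = −αΔT + βΔS = 3.25 × 10⁻⁴ − 1.001 × 10⁻⁴ = 2.249 × 10⁻⁴, so Δρ ≈ 0.2307 kg m⁻³.
N² = (g/ρ₀)·Δρ/Δz = g·(Δρ/ρ₀)/Δz = 9.8 × 2.249 × 10⁻⁴ / 113 = 1.9505 × 10⁻⁵ s⁻².
N = √(1.9505 × 10⁻⁵) = 4.4164 × 10⁻³ rad s⁻¹ → T = 2π/N = 1.4227 × 10³ s ≈ 1.42 × 10³ s.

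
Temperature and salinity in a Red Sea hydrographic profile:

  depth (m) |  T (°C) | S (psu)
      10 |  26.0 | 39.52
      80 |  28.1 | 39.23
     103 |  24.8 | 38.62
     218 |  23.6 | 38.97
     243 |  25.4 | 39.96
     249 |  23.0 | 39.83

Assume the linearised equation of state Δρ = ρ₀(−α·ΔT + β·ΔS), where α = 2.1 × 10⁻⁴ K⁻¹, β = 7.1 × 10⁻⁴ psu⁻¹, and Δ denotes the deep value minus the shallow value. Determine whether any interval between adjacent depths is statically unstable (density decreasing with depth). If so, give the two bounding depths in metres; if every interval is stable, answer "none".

Evaluate Δρ/ρ₀ = −αΔT + βΔS across each adjacent pair:
  10–80 m: −αΔT+βΔS = −(2.1 × 10⁻⁴)(+2.1)+(7.1 × 10⁻⁴)(-0.29) = -6.5 × 10⁻⁴ → UNSTABLE
  80–103 m: −αΔT+βΔS = −(2.1 × 10⁻⁴)(-3.3)+(7.1 × 10⁻⁴)(-0.61) = 2.6 × 10⁻⁴ → stable
  103–218 m: −αΔT+βΔS = −(2.1 × 10⁻⁴)(-1.2)+(7.1 × 10⁻⁴)(+0.35) = 5.0 × 10⁻⁴ → stable
  218–243 m: −αΔT+βΔS = −(2.1 × 10⁻⁴)(+1.8)+(7.1 × 10⁻⁴)(+0.99) = 3.2 × 10⁻⁴ → stable
  243–249 m: −αΔT+βΔS = −(2.1 × 10⁻⁴)(-2.4)+(7.1 × 10⁻⁴)(-0.13) = 4.1 × 10⁻⁴ → stable
The 10–80 m interval has Δρ < 0: lighter water underlies denser water.

10–80 m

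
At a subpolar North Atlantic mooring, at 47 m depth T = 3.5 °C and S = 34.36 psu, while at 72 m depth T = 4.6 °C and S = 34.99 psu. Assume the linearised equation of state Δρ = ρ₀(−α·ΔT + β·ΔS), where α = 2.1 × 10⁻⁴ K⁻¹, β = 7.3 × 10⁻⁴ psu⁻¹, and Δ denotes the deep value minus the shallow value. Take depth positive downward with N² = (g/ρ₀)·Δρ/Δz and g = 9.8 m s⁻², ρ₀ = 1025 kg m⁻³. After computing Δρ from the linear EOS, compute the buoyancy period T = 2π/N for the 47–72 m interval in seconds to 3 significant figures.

ΔT = +1.1 K, ΔS = +0.63 psu (deep − shallow).
Δρ/ρ₀ = −αΔT + βΔS = -2.31 × 10⁻⁴ + 4.599 × 10⁻⁴ = 2.289 × 10⁻⁴, so Δρ ≈ 0.2346 kg m⁻³.
N² = (g/ρ₀)·Δρ/Δz = g·(Δρ/ρ₀)/Δz = 9.8 × 2.289 × 10⁻⁴ / 25 = 8.9729 × 10⁻⁵ s⁻².
N = √(8.9729 × 10⁻⁵) = 9.4725 × 10⁻³ rad s⁻¹ → T = 2π/N = 663.31 s ≈ 663 s.

663 s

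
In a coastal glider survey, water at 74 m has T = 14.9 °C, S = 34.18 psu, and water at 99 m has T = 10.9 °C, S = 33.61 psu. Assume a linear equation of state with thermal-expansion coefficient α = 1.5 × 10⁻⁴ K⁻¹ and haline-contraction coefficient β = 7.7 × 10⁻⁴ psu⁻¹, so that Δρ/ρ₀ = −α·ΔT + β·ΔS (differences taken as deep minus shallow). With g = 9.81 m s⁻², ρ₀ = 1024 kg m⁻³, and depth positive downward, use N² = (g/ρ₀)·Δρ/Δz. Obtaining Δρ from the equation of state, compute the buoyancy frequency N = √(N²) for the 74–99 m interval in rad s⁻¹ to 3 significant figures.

ΔT = -4.0 K, ΔS = -0.57 psu (deep − shallow).
Δρ/ρ₀ = −αΔT + βΔS = 6.00 × 10⁻⁴ − 4.389 × 10⁻⁴ = 1.611 × 10⁻⁴, so Δρ ≈ 0.1650 kg m⁻³.
N² = (g/ρ₀)·Δρ/Δz = g·(Δρ/ρ₀)/Δz = 9.81 × 1.611 × 10⁻⁴ / 25 = 6.3216 × 10⁻⁵ s⁻².
N = √(6.3216 × 10⁻⁵) = 7.9508 × 10⁻³ rad s⁻¹ ≈ 7.95 × 10⁻³ rad s⁻¹.

7.95 × 10⁻³ rad s⁻¹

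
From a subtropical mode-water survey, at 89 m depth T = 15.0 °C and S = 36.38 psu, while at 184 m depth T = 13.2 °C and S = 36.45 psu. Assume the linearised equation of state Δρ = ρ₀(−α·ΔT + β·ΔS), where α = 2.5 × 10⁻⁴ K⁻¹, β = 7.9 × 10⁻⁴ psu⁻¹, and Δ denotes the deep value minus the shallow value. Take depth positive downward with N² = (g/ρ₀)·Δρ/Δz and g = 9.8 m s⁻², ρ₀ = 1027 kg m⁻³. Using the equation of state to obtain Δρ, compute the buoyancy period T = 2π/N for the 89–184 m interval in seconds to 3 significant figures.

ΔT = -1.8 K, ΔS = +0.07 psu (deep − shallow).
Δρ/ρ₀ = −αΔT + βΔS = 4.50 × 10⁻⁴ + 5.53 × 10⁻⁵ = 5.053 × 10⁻⁴, so Δρ ≈ 0.5189 kg m⁻³.
N² = (g/ρ₀)·Δρ/Δz = g·(Δρ/ρ₀)/Δz = 9.8 × 5.053 × 10⁻⁴ / 95 = 5.2126 × 10⁻⁵ s⁻².
N = √(5.2126 × 10⁻⁵) = 7.2198 × 10⁻³ rad s⁻¹ → T = 2π/N = 870.27 s ≈ 870 s.

870 s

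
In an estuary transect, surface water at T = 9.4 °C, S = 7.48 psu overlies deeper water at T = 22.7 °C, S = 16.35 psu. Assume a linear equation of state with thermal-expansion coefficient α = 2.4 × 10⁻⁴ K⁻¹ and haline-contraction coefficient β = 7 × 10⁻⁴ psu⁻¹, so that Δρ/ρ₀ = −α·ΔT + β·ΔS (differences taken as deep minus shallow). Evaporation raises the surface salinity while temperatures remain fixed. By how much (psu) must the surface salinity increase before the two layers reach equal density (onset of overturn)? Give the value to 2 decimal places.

Neutral buoyancy requires −α(T_deep − T_surf) + β(S_deep − S_surf′) = 0.
S_surf′ = S_deep − (α/β)·ΔT = 16.35 − (2.4 × 10⁻⁴/7 × 10⁻⁴)·(+13.3) = 11.7900 psu.
Increase required: 11.7900 − 7.48 = 4.3100 psu.

4.31 psu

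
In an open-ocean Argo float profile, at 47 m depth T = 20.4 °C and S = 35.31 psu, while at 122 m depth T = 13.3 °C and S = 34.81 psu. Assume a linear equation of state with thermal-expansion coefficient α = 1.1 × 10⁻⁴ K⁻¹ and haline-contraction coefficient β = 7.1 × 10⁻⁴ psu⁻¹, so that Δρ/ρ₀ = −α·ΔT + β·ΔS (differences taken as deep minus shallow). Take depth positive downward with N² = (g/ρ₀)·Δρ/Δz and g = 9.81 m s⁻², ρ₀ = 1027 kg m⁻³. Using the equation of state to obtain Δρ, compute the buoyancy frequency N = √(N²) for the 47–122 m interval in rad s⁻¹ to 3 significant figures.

7.46 × 10⁻³ rad s⁻¹

ΔT = -7.1 K, ΔS = -0.50 psu (deep − shallow).
Δρ/ρ₀ = −αΔT + βΔS = 7.81 × 10⁻⁴ − 3.55 × 10⁻⁴ = 4.26 × 10⁻⁴, so Δρ ≈ 0.4375 kg m⁻³.
N² = (g/ρ₀)·Δρ/Δz = g·(Δρ/ρ₀)/Δz = 9.81 × 4.26 × 10⁻⁴ / 75 = 5.5721 × 10⁻⁵ s⁻².
N = √(5.5721 × 10⁻⁵) = 7.4647 × 10⁻³ rad s⁻¹ ≈ 7.46 × 10⁻³ rad s⁻¹.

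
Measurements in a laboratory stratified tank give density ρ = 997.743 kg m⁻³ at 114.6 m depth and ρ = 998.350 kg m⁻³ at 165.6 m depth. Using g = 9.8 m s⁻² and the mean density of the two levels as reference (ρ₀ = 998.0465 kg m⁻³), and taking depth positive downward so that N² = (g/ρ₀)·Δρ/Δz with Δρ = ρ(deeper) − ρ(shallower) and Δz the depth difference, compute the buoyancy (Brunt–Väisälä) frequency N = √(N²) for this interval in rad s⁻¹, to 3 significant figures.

0.0108 rad s⁻¹

Δρ = 998.350 − 997.743 = 0.607 kg m⁻³ over Δz = 165.6 − 114.6 = 51 m.
N² = (9.8/998.0465) × (0.607/51) = 1.1687 × 10⁻⁴ s⁻².
N = √(1.1687 × 10⁻⁴) = 0.010811 rad s⁻¹ ≈ 0.0108 rad s⁻¹.
N² > 0, so the interval is statically stable.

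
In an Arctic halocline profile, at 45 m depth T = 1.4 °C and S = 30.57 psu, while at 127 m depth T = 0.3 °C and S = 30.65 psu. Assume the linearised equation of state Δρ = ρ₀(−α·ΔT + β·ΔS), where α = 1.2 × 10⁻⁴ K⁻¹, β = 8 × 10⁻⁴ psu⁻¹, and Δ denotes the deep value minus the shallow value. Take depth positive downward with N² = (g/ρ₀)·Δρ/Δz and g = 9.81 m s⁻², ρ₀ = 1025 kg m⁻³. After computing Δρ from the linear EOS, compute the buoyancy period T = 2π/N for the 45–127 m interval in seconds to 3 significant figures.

ΔT = -1.1 K, ΔS = +0.08 psu (deep − shallow).
Δρ/ρ₀ = −αΔT + βΔS = 1.32 × 10⁻⁴ + 6.40 × 10⁻⁵ = 1.96 × 10⁻⁴, so Δρ ≈ 0.2009 kg m⁻³.
N² = (g/ρ₀)·Δρ/Δz = g·(Δρ/ρ₀)/Δz = 9.81 × 1.96 × 10⁻⁴ / 82 = 2.3448 × 10⁻⁵ s⁻².
N = √(2.3448 × 10⁻⁵) = 4.8423 × 10⁻³ rad s⁻¹ → T = 2π/N = 1.2976 × 10³ s ≈ 1.30 × 10³ s.

1.30 × 10³ s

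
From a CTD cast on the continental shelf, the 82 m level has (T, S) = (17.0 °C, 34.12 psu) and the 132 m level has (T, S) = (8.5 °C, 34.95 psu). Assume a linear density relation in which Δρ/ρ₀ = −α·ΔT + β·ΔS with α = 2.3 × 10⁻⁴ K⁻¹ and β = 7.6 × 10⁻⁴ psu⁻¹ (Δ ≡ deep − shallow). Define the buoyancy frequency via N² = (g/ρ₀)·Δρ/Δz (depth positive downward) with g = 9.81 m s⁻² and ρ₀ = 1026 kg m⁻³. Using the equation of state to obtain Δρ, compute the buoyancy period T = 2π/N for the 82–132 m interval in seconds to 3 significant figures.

279 s

ΔT = -8.5 K, ΔS = +0.83 psu (deep − shallow).
Δρ/ρ₀ = −αΔT + βΔS = 1.955 × 10⁻³ + 6.308 × 10⁻⁴ = 2.5858 × 10⁻³, so Δρ ≈ 2.653 kg m⁻³.
N² = (g/ρ₀)·Δρ/Δz = g·(Δρ/ρ₀)/Δz = 9.81 × 2.5858 × 10⁻³ / 50 = 5.0733 × 10⁻⁴ s⁻².
N = √(5.0733 × 10⁻⁴) = 0.022524 rad s⁻¹ → T = 2π/N = 278.96 s ≈ 279 s.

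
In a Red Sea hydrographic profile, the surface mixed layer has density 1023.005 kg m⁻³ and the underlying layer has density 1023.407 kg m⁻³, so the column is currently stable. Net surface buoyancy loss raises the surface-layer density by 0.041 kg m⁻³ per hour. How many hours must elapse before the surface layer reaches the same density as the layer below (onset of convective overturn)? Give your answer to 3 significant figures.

Density deficit of the surface layer: 1023.407 − 1023.005 = 0.402 kg m⁻³.
Required change = 0.402 / 0.041 = 9.80 hours.

9.80 hours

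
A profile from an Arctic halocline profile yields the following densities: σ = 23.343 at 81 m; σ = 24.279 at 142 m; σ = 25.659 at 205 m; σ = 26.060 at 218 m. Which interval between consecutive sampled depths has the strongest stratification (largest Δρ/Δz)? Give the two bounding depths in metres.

Compute the density gradient over each adjacent pair:
  81–142 m: Δρ/Δz = 0.936/61 = 0.015 kg m⁻⁴
  142–205 m: Δρ/Δz = 1.380/63 = 0.022 kg m⁻⁴
  205–218 m: Δρ/Δz = 0.401/13 = 0.031 kg m⁻⁴
The largest gradient is in the 205–218 m interval — the pycnocline.

205–218 m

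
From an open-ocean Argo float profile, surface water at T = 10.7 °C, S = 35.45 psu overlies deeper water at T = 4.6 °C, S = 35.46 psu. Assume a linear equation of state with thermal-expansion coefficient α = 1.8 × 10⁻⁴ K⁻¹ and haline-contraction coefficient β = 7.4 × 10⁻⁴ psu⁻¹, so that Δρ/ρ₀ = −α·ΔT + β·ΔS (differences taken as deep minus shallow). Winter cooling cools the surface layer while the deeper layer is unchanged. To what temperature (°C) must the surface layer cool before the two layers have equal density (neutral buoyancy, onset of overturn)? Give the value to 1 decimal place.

Neutral buoyancy requires Δρ = 0, i.e. −α(T_deep − T_surf′) + β(S_deep − S_surf) = 0.
T_surf′ = T_deep − (β/α)·ΔS = 4.6 − (7.4 × 10⁻⁴/1.8 × 10⁻⁴)·(+0.01) = 4.559 °C.
Cooling required: 10.7 − (4.559) = 6.141 °C.

4.6 °C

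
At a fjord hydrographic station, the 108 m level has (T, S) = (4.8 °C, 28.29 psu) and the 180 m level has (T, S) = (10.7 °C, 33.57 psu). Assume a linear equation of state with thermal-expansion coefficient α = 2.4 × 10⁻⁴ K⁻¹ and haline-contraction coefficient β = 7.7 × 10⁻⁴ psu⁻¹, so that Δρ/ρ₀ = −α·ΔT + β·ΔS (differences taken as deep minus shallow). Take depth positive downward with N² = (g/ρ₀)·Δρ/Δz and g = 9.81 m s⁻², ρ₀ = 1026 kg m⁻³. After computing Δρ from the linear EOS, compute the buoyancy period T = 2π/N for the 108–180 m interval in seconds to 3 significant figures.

331 s

ΔT = +5.9 K, ΔS = +5.28 psu (deep − shallow).
Δρ/ρ₀ = −αΔT + βΔS = -1.416 × 10⁻³ + 4.0656 × 10⁻³ = 2.6496 × 10⁻³, so Δρ ≈ 2.718 kg m⁻³.
N² = (g/ρ₀)·Δρ/Δz = g·(Δρ/ρ₀)/Δz = 9.81 × 2.6496 × 10⁻³ / 72 = 3.6101 × 10⁻⁴ s⁻².
N = √(3.6101 × 10⁻⁴) = 0.019000 rad s⁻¹ → T = 2π/N = 330.69 s ≈ 331 s.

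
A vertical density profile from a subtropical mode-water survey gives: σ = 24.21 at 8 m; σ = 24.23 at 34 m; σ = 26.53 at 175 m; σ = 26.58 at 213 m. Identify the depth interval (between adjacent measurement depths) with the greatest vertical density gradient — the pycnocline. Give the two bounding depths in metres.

Compute the density gradient over each adjacent pair:
  8–34 m: Δρ/Δz = 0.02/26 = 7.7 × 10⁻⁴ kg m⁻⁴
  34–175 m: Δρ/Δz = 2.30/141 = 0.016 kg m⁻⁴
  175–213 m: Δρ/Δz = 0.05/38 = 1.3 × 10⁻³ kg m⁻⁴
The largest gradient is in the 34–175 m interval — the pycnocline.

34–175 m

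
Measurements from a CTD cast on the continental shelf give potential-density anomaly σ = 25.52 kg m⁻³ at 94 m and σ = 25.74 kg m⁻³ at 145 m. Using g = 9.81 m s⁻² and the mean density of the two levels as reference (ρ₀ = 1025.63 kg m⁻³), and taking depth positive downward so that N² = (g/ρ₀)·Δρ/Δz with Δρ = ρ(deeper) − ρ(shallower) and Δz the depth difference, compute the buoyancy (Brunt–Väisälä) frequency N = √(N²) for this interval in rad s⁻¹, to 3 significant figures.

6.42 × 10⁻³ rad s⁻¹

Δρ = 1025.74 − 1025.52 = 0.22 kg m⁻³ over Δz = 145 − 94 = 51 m.
N² = (9.81/1025.63) × (0.22/51) = 4.1260 × 10⁻⁵ s⁻².
N = √(4.1260 × 10⁻⁵) = 6.4234 × 10⁻³ rad s⁻¹ ≈ 6.42 × 10⁻³ rad s⁻¹.
N² > 0, so the interval is statically stable.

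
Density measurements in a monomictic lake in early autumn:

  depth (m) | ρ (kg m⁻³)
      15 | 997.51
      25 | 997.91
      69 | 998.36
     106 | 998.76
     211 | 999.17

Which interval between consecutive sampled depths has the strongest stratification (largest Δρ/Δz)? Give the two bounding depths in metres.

Compute the density gradient over each adjacent pair:
  15–25 m: Δρ/Δz = 0.40/10 = 0.040 kg m⁻⁴
  25–69 m: Δρ/Δz = 0.45/44 = 0.010 kg m⁻⁴
  69–106 m: Δρ/Δz = 0.40/37 = 0.011 kg m⁻⁴
  106–211 m: Δρ/Δz = 0.41/105 = 3.9 × 10⁻³ kg m⁻⁴
The largest gradient is in the 15–25 m interval — the pycnocline.

15–25 m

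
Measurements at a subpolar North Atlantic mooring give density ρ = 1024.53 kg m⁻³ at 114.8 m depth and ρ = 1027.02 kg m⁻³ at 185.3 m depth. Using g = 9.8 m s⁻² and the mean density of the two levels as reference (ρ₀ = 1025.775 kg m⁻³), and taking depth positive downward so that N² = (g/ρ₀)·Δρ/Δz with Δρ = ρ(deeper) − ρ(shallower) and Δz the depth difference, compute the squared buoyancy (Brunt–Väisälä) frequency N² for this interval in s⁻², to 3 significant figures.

3.37 × 10⁻⁴ s⁻²

Δρ = 1027.02 − 1024.53 = 2.49 kg m⁻³ over Δz = 185.3 − 114.8 = 70.5 m.
N² = (9.8/1025.775) × (2.49/70.5) = 3.3743 × 10⁻⁴ s⁻² ≈ 3.37 × 10⁻⁴ s⁻².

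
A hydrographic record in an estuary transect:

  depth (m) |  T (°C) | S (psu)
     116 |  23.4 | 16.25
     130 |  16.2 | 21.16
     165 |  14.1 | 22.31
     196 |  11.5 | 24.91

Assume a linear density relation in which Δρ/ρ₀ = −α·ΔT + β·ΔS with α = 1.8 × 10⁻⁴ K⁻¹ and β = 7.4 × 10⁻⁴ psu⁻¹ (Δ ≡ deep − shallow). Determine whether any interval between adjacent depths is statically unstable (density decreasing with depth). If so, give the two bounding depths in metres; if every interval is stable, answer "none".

Evaluate Δρ/ρ₀ = −αΔT + βΔS across each adjacent pair:
  116–130 m: −αΔT+βΔS = −(1.8 × 10⁻⁴)(-7.2)+(7.4 × 10⁻⁴)(+4.91) = 4.9 × 10⁻³ → stable
  130–165 m: −αΔT+βΔS = −(1.8 × 10⁻⁴)(-2.1)+(7.4 × 10⁻⁴)(+1.15) = 1.2 × 10⁻³ → stable
  165–196 m: −αΔT+βΔS = −(1.8 × 10⁻⁴)(-2.6)+(7.4 × 10⁻⁴)(+2.60) = 2.4 × 10⁻³ → stable
Every interval has Δρ > 0: the column is stably stratified throughout.

none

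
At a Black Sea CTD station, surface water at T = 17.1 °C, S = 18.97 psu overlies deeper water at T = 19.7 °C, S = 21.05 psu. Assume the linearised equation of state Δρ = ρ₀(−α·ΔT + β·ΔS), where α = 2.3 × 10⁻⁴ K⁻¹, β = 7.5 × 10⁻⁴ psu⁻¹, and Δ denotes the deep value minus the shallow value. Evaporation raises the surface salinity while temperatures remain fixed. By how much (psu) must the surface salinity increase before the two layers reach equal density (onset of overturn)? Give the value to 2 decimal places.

1.28 psu

Neutral buoyancy requires −α(T_deep − T_surf) + β(S_deep − S_surf′) = 0.
S_surf′ = S_deep − (α/β)·ΔT = 21.05 − (2.3 × 10⁻⁴/7.5 × 10⁻⁴)·(+2.6) = 20.2527 psu.
Increase required: 20.2527 − 18.97 = 1.2827 psu.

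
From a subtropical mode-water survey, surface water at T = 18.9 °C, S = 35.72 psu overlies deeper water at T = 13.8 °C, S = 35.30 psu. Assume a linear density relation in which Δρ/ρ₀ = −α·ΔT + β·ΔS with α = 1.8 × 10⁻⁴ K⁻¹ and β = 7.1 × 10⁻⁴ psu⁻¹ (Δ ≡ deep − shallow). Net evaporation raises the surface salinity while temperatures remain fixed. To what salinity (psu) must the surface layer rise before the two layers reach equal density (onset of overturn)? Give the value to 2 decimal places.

Neutral buoyancy requires −α(T_deep − T_surf) + β(S_deep − S_surf′) = 0.
S_surf′ = S_deep − (α/β)·ΔT = 35.30 − (1.8 × 10⁻⁴/7.1 × 10⁻⁴)·(-5.1) = 36.5930 psu.
Increase required: 36.5930 − 35.72 = 0.8730 psu.

36.59 psu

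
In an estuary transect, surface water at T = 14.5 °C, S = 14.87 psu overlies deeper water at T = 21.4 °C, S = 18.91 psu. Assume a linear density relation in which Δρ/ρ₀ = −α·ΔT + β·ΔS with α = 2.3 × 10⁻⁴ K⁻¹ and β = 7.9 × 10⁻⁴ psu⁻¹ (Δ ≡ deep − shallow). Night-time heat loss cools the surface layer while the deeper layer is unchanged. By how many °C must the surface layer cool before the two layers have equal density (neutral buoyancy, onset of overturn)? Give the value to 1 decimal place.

7.0 °C

Neutral buoyancy requires Δρ = 0, i.e. −α(T_deep − T_surf′) + β(S_deep − S_surf) = 0.
T_surf′ = T_deep − (β/α)·ΔS = 21.4 − (7.9 × 10⁻⁴/2.3 × 10⁻⁴)·(+4.04) = 7.523 °C.
Cooling required: 14.5 − (7.523) = 6.977 °C.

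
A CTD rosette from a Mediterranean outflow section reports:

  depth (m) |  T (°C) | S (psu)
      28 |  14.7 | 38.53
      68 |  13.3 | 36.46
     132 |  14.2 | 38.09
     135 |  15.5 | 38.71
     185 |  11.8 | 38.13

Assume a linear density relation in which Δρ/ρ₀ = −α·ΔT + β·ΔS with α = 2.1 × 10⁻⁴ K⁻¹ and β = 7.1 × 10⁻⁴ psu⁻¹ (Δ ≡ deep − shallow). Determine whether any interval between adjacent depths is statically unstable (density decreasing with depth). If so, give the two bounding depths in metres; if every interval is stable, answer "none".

Evaluate Δρ/ρ₀ = −αΔT + βΔS across each adjacent pair:
  28–68 m: −αΔT+βΔS = −(2.1 × 10⁻⁴)(-1.4)+(7.1 × 10⁻⁴)(-2.07) = -1.2 × 10⁻³ → UNSTABLE
  68–132 m: −αΔT+βΔS = −(2.1 × 10⁻⁴)(+0.9)+(7.1 × 10⁻⁴)(+1.63) = 9.7 × 10⁻⁴ → stable
  132–135 m: −αΔT+βΔS = −(2.1 × 10⁻⁴)(+1.3)+(7.1 × 10⁻⁴)(+0.62) = 1.7 × 10⁻⁴ → stable
  135–185 m: −αΔT+βΔS = −(2.1 × 10⁻⁴)(-3.7)+(7.1 × 10⁻⁴)(-0.58) = 3.7 × 10⁻⁴ → stable
The 28–68 m interval has Δρ < 0: lighter water underlies denser water.

28–68 m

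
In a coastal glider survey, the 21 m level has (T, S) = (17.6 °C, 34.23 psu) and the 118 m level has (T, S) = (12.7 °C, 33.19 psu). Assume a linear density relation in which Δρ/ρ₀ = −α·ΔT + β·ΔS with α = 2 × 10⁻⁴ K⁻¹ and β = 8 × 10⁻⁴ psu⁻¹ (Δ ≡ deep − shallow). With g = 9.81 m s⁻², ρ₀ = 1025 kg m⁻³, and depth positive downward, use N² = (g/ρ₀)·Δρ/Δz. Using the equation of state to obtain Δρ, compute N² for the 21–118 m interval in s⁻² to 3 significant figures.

ΔT = -4.9 K, ΔS = -1.04 psu (deep − shallow).
Δρ/ρ₀ = −αΔT + βΔS = 9.80 × 10⁻⁴ − 8.32 × 10⁻⁴ = 1.48 × 10⁻⁴, so Δρ ≈ 0.1517 kg m⁻³.
N² = (g/ρ₀)·Δρ/Δz = g·(Δρ/ρ₀)/Δz = 9.81 × 1.48 × 10⁻⁴ / 97 = 1.4968 × 10⁻⁵ s⁻² ≈ 1.50 × 10⁻⁵ s⁻².

1.50 × 10⁻⁵ s⁻²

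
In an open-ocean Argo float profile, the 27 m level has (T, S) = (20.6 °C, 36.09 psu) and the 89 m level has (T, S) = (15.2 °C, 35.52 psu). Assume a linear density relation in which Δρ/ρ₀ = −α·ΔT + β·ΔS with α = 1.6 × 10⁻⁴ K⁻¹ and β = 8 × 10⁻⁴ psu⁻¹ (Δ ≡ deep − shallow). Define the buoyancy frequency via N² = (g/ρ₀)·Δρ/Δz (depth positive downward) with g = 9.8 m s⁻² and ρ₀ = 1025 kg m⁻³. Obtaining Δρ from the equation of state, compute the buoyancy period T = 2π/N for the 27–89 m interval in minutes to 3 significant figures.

13.0 min

ΔT = -5.4 K, ΔS = -0.57 psu (deep − shallow).
Δρ/ρ₀ = −αΔT + βΔS = 8.64 × 10⁻⁴ − 4.56 × 10⁻⁴ = 4.08 × 10⁻⁴, so Δρ ≈ 0.4182 kg m⁻³.
N² = (g/ρ₀)·Δρ/Δz = g·(Δρ/ρ₀)/Δz = 9.8 × 4.08 × 10⁻⁴ / 62 = 6.4490 × 10⁻⁵ s⁻².
N = √(6.4490 × 10⁻⁵) = 8.0306 × 10⁻³ rad s⁻¹ → T = 2π/N = 782.41 s = 13.040 min ≈ 13.0 min.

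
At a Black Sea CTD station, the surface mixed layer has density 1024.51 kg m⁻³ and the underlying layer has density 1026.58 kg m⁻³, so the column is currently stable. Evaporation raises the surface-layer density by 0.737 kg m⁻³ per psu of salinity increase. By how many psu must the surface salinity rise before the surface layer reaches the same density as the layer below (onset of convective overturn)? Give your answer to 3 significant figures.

2.81 psu

Density deficit of the surface layer: 1026.58 − 1024.51 = 2.07 kg m⁻³.
Required change = 2.07 / 0.737 = 2.81 psu.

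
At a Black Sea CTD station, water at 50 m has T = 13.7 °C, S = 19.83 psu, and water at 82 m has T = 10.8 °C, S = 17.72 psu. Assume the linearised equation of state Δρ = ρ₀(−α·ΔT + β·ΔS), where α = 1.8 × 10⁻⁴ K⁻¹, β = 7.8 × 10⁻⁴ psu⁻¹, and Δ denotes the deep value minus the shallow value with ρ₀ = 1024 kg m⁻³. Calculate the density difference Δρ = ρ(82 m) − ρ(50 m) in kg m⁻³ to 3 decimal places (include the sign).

-1.151 kg m⁻³

ΔT = -2.9 K, ΔS = -2.11 psu (deep − shallow).
Δρ/ρ₀ = −(1.8 × 10⁻⁴)(-2.9) + (7.8 × 10⁻⁴)(-2.11) = -1.1238 × 10⁻³.
Δρ = 1024 × (-1.1238 × 10⁻³) = -1.151 kg m⁻³.
Negative Δρ: lighter below, statically unstable.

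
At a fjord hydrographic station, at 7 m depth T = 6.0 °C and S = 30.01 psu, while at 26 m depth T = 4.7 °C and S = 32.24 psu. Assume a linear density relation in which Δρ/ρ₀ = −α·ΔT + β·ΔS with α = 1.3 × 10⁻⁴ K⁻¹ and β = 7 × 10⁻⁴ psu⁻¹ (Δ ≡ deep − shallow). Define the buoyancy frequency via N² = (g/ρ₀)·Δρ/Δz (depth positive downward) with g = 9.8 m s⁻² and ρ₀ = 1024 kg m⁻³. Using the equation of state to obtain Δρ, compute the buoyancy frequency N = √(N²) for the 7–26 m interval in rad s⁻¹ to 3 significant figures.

ΔT = -1.3 K, ΔS = +2.23 psu (deep − shallow).
Δρ/ρ₀ = −αΔT + βΔS = 1.69 × 10⁻⁴ + 1.561 × 10⁻³ = 1.73 × 10⁻³, so Δρ ≈ 1.772 kg m⁻³.
N² = (g/ρ₀)·Δρ/Δz = g·(Δρ/ρ₀)/Δz = 9.8 × 1.73 × 10⁻³ / 19 = 8.9232 × 10⁻⁴ s⁻².
N = √(8.9232 × 10⁻⁴) = 0.029872 rad s⁻¹ ≈ 0.0299 rad s⁻¹.

0.0299 rad s⁻¹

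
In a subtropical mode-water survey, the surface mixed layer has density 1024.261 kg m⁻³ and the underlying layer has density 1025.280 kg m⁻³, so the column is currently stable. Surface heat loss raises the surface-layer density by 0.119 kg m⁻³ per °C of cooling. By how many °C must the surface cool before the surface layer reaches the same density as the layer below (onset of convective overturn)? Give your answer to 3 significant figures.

8.56 °C

Density deficit of the surface layer: 1025.280 − 1024.261 = 1.019 kg m⁻³.
Required change = 1.019 / 0.119 = 8.56 °C.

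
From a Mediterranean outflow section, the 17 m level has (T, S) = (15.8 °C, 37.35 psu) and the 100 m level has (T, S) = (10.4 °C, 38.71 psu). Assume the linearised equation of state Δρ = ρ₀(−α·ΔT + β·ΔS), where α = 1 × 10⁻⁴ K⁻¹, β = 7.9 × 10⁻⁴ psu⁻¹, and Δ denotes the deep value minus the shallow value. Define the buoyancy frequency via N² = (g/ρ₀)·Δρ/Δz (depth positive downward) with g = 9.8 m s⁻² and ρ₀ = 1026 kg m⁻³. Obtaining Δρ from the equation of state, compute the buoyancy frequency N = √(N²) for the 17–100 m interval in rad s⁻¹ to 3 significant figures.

0.0138 rad s⁻¹

ΔT = -5.4 K, ΔS = +1.36 psu (deep − shallow).
Δρ/ρ₀ = −αΔT + βΔS = 5.40 × 10⁻⁴ + 1.0744 × 10⁻³ = 1.6144 × 10⁻³, so Δρ ≈ 1.656 kg m⁻³.
N² = (g/ρ₀)·Δρ/Δz = g·(Δρ/ρ₀)/Δz = 9.8 × 1.6144 × 10⁻³ / 83 = 1.9062 × 10⁻⁴ s⁻².
N = √(1.9062 × 10⁻⁴) = 0.013807 rad s⁻¹ ≈ 0.0138 rad s⁻¹.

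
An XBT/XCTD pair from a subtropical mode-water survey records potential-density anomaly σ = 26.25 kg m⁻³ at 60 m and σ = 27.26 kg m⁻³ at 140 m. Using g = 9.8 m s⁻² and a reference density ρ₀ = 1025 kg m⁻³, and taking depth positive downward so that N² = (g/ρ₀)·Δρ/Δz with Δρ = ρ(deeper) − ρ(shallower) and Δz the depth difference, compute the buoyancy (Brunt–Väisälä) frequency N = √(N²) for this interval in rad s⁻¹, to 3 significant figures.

Δρ = 1027.26 − 1026.25 = 1.01 kg m⁻³ over Δz = 140 − 60 = 80 m.
N² = (9.8/1025) × (1.01/80) = 1.2071 × 10⁻⁴ s⁻².
N = √(1.2071 × 10⁻⁴) = 0.010987 rad s⁻¹ ≈ 0.0110 rad s⁻¹.

0.0110 rad s⁻¹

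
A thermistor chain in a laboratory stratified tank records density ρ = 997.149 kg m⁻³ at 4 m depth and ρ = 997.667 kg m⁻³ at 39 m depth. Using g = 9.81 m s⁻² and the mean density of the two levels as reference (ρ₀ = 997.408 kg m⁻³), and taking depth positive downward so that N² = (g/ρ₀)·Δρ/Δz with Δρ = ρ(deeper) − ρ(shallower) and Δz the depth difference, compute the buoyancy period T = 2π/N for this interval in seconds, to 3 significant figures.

521 s

Δρ = 997.667 − 997.149 = 0.518 kg m⁻³ over Δz = 39 − 4 = 35 m.
N² = (9.81/997.408) × (0.518/35) = 1.4557 × 10⁻⁴ s⁻².
N = √(1.4557 × 10⁻⁴) = 0.012065 rad s⁻¹, so T = 2π/N = 520.78 s ≈ 521 s.
Since Δρ > 0 the layer is stably stratified.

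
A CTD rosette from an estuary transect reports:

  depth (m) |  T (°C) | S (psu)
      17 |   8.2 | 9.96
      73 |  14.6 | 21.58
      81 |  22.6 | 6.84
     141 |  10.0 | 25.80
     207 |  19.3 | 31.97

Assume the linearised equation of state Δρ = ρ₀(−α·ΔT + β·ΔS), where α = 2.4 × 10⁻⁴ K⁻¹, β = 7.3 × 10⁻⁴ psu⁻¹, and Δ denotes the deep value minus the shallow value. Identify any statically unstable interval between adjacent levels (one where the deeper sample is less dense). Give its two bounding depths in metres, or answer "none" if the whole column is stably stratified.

Evaluate Δρ/ρ₀ = −αΔT + βΔS across each adjacent pair:
  17–73 m: −αΔT+βΔS = −(2.4 × 10⁻⁴)(+6.4)+(7.3 × 10⁻⁴)(+11.62) = 6.9 × 10⁻³ → stable
  73–81 m: −αΔT+βΔS = −(2.4 × 10⁻⁴)(+8.0)+(7.3 × 10⁻⁴)(-14.74) = -0.013 → UNSTABLE
  81–141 m: −αΔT+βΔS = −(2.4 × 10⁻⁴)(-12.6)+(7.3 × 10⁻⁴)(+18.96) = 0.017 → stable
  141–207 m: −αΔT+βΔS = −(2.4 × 10⁻⁴)(+9.3)+(7.3 × 10⁻⁴)(+6.17) = 2.3 × 10⁻³ → stable
The 73–81 m interval has Δρ < 0: lighter water underlies denser water.

73–81 m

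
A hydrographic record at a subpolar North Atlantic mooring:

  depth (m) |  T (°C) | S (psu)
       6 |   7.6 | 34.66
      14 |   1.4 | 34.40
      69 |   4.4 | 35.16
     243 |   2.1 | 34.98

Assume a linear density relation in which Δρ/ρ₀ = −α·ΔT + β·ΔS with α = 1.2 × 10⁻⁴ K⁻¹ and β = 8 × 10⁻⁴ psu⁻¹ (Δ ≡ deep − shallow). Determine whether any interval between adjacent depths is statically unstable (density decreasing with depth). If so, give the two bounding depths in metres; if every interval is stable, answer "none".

Evaluate Δρ/ρ₀ = −αΔT + βΔS across each adjacent pair:
  6–14 m: −αΔT+βΔS = −(1.2 × 10⁻⁴)(-6.2)+(8 × 10⁻⁴)(-0.26) = 5.4 × 10⁻⁴ → stable
  14–69 m: −αΔT+βΔS = −(1.2 × 10⁻⁴)(+3.0)+(8 × 10⁻⁴)(+0.76) = 2.5 × 10⁻⁴ → stable
  69–243 m: −αΔT+βΔS = −(1.2 × 10⁻⁴)(-2.3)+(8 × 10⁻⁴)(-0.18) = 1.3 × 10⁻⁴ → stable
Every interval has Δρ > 0: the column is stably stratified throughout.

none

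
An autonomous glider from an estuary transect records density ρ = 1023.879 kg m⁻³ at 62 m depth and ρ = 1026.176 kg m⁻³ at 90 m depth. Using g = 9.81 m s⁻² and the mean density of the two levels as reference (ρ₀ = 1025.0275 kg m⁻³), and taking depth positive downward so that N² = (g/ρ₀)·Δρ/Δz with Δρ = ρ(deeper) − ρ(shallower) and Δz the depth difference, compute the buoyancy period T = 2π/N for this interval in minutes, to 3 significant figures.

3.74 min

Δρ = 1026.176 − 1023.879 = 2.297 kg m⁻³ over Δz = 90 − 62 = 28 m.
N² = (9.81/1025.0275) × (2.297/28) = 7.8512 × 10⁻⁴ s⁻².
N = √(7.8512 × 10⁻⁴) = 0.028020 rad s⁻¹, so T = 2π/N = 224.24 s = 3.7373 min ≈ 3.74 min.
N² > 0, so the interval is statically stable.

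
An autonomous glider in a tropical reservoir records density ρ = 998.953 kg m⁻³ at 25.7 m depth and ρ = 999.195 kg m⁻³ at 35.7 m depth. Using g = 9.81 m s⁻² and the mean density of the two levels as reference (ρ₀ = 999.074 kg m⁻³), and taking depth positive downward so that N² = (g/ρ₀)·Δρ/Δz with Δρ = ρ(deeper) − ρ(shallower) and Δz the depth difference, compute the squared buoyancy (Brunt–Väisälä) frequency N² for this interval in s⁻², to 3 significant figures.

Δρ = 999.195 − 998.953 = 0.242 kg m⁻³ over Δz = 35.7 − 25.7 = 10 m.
N² = (9.81/999.074) × (0.242/10) = 2.3762 × 10⁻⁴ s⁻² ≈ 2.38 × 10⁻⁴ s⁻².

2.38 × 10⁻⁴ s⁻²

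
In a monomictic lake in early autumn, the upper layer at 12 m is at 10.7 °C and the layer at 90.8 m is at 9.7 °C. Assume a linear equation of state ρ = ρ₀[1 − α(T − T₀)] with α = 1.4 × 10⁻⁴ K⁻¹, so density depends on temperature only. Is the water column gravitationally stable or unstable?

stable

ΔT = 9.7 − 10.7 = -1.0 K, so Δρ/ρ₀ = −αΔT = 1.40 × 10⁻⁴.
Δρ/ρ₀ > 0, so Δρ > 0: deeper water is denser → statically stable.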